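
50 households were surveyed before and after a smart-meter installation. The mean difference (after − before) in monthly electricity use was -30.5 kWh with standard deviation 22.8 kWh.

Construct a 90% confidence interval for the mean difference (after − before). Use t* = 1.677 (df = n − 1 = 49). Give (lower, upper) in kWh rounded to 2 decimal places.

Paired design: SE = s_d/√n = 22.8/√50 = 3.2244.
t* = 1.677; margin of error = 1.677 × 3.2244 = 5.4073.
-30.5 ± 5.4073 → (-35.91, -25.09).

(-35.91, -25.09)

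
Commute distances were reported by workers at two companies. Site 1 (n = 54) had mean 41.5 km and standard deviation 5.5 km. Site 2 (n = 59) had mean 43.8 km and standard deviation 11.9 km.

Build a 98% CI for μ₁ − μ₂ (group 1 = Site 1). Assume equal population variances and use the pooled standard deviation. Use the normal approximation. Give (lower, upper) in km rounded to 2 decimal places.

s_p = √[((n₁−1)s₁² + (n₂−1)s₂²)/(n₁+n₂−2)] = √[(53·5.5² + 58·11.9²)/111] = 9.4042.
SE = 9.4042·√(1/54 + 1/59) = 1.7711.
With z* = 2.326, margin = 2.326 × 1.7711 = 4.1196.
x̄₁ − x̄₂ = 41.5 − 43.8 = -2.3000; interval -2.3000 ± 4.1196 = (-6.42, 1.82).

(-6.42, 1.82)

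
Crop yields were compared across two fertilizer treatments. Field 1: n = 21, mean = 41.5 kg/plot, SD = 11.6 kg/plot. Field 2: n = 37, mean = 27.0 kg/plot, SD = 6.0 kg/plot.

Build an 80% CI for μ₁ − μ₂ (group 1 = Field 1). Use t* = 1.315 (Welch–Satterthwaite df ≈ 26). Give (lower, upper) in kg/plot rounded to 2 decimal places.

(10.93, 18.07)

Standard errors of each mean: 11.6/√21 = 2.5313 and 6.0/√37 = 0.9864.
SE(x̄₁ − x̄₂) = √(2.5313² + 0.9864²) = 2.7167 for independent samples with unequal variances.
With t* = 1.315, the margin is 1.315 × 2.7167 = 3.5725.
x̄₁ − x̄₂ = 41.5 − 27.0 = 14.5000; the interval is 14.5000 ± 3.5725 = (10.93, 18.07).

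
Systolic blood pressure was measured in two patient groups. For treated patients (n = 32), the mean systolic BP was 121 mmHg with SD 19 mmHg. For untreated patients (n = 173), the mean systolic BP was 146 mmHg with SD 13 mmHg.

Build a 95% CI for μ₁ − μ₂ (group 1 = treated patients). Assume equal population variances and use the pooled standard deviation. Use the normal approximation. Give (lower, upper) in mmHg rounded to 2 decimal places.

Pooled variance s_p² = [31·19² + 172·13²] / (32+173−2) = 198.3202, so s_p = 14.0826.
SE_diff = s_p·√(1/n₁ + 1/n₂) = 14.0826·√(1/32 + 1/173) = 2.7100.
z* = 1.960; margin = 1.960 × 2.7100 = 5.3116.
Difference = 121 − 146 = -25.0000.
-25.0000 ± 5.3116 → (-30.31, -19.69).

(-30.31, -19.69)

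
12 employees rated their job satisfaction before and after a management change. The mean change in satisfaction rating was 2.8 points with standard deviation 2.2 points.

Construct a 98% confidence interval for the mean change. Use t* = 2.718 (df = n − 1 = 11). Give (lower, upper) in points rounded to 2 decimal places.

(1.07, 4.53)

Paired design: SE = s_d/√n = 2.2/√12 = 0.6351.
t* = 2.718; margin of error = 2.718 × 0.6351 = 1.7262.
2.8 ± 1.7262 → (1.07, 4.53).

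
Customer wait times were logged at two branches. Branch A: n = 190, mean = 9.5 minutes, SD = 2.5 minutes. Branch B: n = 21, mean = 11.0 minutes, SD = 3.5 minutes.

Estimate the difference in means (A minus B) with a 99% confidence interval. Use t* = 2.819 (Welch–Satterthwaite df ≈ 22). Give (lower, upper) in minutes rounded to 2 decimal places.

(-3.71, 0.71)

Per-group SEs: s₁/√n₁ = 2.5/√190 = 0.1814, s₂/√n₂ = 3.5/√21 = 0.7638.
Unpooled SE of the difference: √(0.03290596 + 0.58339044) = 0.7850.
Margin of error = t* · SE = 2.819 × 0.7850 = 2.2129.
x̄₁ − x̄₂ = 9.5 − 11.0 = -1.5000.
CI: -1.5000 ± 2.2129 = (-3.71, 0.71).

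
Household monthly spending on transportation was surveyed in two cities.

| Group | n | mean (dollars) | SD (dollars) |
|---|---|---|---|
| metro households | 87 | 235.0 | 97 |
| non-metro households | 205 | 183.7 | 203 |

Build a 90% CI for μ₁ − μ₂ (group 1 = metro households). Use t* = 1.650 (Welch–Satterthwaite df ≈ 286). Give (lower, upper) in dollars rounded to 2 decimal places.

Standard errors of each mean: 97/√87 = 10.3995 and 203/√205 = 14.1781.
SE(x̄₁ − x̄₂) = √(10.3995² + 14.1781²) = 17.5832 for independent samples with unequal variances.
With t* = 1.650, the margin is 1.650 × 17.5832 = 29.0123.
x̄₁ − x̄₂ = 235.0 − 183.7 = 51.3000; the interval is 51.3000 ± 29.0123 = (22.29, 80.31).

(22.29, 80.31)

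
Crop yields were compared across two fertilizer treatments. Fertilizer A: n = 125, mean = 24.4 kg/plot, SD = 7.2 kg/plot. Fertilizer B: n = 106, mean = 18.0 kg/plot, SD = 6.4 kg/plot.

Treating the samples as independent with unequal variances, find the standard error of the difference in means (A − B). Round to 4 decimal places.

SE₁ = s₁/√n₁ = 7.2/√125 = 0.6440; SE₂ = 6.4/√106 = 0.6216.
Independent samples, unequal variances: SE_diff = √(SE₁² + SE₂²) = √(0.414736 + 0.38638656) = 0.8951.

0.8951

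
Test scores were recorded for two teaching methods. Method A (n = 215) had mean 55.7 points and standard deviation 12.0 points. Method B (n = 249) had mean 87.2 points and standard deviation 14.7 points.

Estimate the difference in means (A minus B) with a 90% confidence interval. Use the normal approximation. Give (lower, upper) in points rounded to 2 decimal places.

Standard errors of each mean: 12.0/√215 = 0.8184 and 14.7/√249 = 0.9316.
SE(x̄₁ − x̄₂) = √(0.8184² + 0.9316²) = 1.2400 for independent samples with unequal variances.
With z* = 1.645, the margin is 1.645 × 1.2400 = 2.0398.
x̄₁ − x̄₂ = 55.7 − 87.2 = -31.5000; the interval is -31.5000 ± 2.0398 = (-33.54, -29.46).

(-33.54, -29.46)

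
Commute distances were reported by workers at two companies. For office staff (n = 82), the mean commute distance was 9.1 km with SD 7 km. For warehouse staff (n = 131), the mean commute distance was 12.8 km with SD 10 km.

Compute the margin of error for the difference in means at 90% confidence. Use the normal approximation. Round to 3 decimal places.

Per-group SEs: s₁/√n₁ = 7/√82 = 0.7730, s₂/√n₂ = 10/√131 = 0.8737.
Unpooled SE of the difference: √(0.597529 + 0.76335169) = 1.1666.
Margin of error = z* · SE = 1.645 × 1.1666 = 1.9191.

1.919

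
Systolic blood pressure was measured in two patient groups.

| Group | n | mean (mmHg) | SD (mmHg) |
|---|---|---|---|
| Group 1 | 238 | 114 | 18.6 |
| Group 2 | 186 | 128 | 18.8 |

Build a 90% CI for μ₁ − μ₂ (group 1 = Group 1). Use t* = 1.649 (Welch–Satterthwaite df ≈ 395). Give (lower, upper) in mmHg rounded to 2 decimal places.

Standard errors of each mean: 18.6/√238 = 1.2057 and 18.8/√186 = 1.3785.
SE(x̄₁ − x̄₂) = √(1.2057² + 1.3785²) = 1.8314 for independent samples with unequal variances.
With t* = 1.649, the margin is 1.649 × 1.8314 = 3.0200.
x̄₁ − x̄₂ = 114 − 128 = -14.0000; the interval is -14.0000 ± 3.0200 = (-17.02, -10.98).

(-17.02, -10.98)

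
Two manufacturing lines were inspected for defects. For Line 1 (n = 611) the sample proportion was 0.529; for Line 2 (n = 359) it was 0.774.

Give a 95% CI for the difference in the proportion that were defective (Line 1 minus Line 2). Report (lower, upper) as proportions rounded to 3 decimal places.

(-0.304, -0.186)

Each SE is √(p̂(1−p̂)/n): √(0.5290·0.4710/611) = 0.02019 and √(0.7740·0.2260/359) = 0.02207.
SE(p̂₁ − p̂₂) = √(SE₁² + SE₂²) = √(0.0004076361 + 0.0004870849) = 0.02991, since the two samples are independent.
At 95% confidence z* = 1.960; margin = 1.960 × 0.02991 = 0.05862.
The difference is 0.5290 − 0.7740 = -0.2450, so the interval is -0.2450 ± 0.05862 = (-0.304, -0.186).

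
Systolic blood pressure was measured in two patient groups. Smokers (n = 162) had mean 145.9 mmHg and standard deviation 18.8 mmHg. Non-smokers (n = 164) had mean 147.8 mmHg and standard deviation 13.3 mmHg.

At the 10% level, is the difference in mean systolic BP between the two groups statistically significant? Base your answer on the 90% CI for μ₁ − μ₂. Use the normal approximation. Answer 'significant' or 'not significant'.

not significant

Standard errors of each mean: 18.8/√162 = 1.4771 and 13.3/√164 = 1.0386.
SE(x̄₁ − x̄₂) = √(1.4771² + 1.0386²) = 1.8057 for independent samples with unequal variances.
With z* = 1.645, the margin is 1.645 × 1.8057 = 2.9704.
x̄₁ − x̄₂ = 145.9 − 147.8 = -1.9000; the interval is -1.9000 ± 2.9704 = (-4.8704, 1.0704).
The interval (-4.8704, 1.0704) contains 0, so the difference is not significant.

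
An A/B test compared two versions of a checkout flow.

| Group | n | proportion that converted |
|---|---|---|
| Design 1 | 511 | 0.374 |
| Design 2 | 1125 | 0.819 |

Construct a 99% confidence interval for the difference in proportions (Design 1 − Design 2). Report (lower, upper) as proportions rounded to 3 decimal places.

SE₁ = √(p̂₁(1−p̂₁)/n₁) = √(0.3740·0.6260/511) = 0.02140; SE₂ = √(0.8190·0.1810/1125) = 0.01148.
Independent samples: SE of the difference = √(SE₁² + SE₂²) = √(0.00045796 + 0.0001317904) = 0.02428.
z* for 99% confidence is 2.576, so the margin of error is 2.576 × 0.02428 = 0.06255.
Point estimate p̂₁ − p̂₂ = 0.3740 − 0.8190 = -0.4450.
-0.4450 ± 0.06255 → (-0.508, -0.382).

(-0.508, -0.382)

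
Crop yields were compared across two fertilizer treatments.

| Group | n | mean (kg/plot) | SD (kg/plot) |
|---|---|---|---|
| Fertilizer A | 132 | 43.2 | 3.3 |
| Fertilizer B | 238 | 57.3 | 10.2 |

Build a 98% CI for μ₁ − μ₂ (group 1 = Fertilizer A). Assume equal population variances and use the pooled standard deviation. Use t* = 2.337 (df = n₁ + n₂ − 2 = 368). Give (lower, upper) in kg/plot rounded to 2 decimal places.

Pooled variance s_p² = [131·3.3² + 237·10.2²] / (132+238−2) = 70.8806, so s_p = 8.4191.
SE_diff = s_p·√(1/n₁ + 1/n₂) = 8.4191·√(1/132 + 1/238) = 0.9137.
t* = 2.337; margin = 2.337 × 0.9137 = 2.1353.
Difference = 43.2 − 57.3 = -14.1000.
-14.1000 ± 2.1353 → (-16.24, -11.96).

(-16.24, -11.96)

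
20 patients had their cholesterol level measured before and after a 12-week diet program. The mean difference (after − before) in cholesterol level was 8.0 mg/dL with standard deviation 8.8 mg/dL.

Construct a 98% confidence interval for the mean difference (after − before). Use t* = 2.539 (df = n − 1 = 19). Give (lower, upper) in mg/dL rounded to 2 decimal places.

Paired design: SE = s_d/√n = 8.8/√20 = 1.9677.
t* = 2.539; margin of error = 2.539 × 1.9677 = 4.9960.
8.0 ± 4.9960 → (3.00, 13.00).

(3.00, 13.00)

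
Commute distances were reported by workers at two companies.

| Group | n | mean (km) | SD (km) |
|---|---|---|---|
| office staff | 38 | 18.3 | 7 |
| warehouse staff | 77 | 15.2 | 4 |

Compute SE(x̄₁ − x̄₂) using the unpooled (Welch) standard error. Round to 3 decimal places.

1.224

SE₁ = s₁/√n₁ = 7/√38 = 1.1355; SE₂ = 4/√77 = 0.4558.
Independent samples, unequal variances: SE_diff = √(SE₁² + SE₂²) = √(1.28936025 + 0.20775364) = 1.2236.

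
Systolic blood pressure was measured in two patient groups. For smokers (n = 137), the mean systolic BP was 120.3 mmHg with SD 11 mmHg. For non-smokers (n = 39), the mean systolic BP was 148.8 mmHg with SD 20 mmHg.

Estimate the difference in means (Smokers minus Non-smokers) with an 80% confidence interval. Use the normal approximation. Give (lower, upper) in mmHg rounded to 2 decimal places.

(-32.78, -24.22)

SE₁ = s₁/√n₁ = 11/√137 = 0.9398; SE₂ = 20/√39 = 3.2026.
Independent samples, unequal variances: SE_diff = √(SE₁² + SE₂²) = √(0.88322404 + 10.25664676) = 3.3376.
z* = 1.282, so margin of error = 1.282 × 3.3376 = 4.2788.
Difference in means = 120.3 − 148.8 = -28.5000.
-28.5000 ± 4.2788 → (-32.78, -24.22).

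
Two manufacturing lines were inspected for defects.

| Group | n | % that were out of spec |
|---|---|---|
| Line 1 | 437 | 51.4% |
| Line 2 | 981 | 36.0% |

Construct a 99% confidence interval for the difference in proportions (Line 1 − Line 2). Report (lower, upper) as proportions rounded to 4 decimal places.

SE₁ = √(p̂₁(1−p̂₁)/n₁) = √(0.5140·0.4860/437) = 0.02391; SE₂ = √(0.3600·0.6400/981) = 0.01533.
Independent samples: SE of the difference = √(SE₁² + SE₂²) = √(0.0005716881 + 0.0002350089) = 0.02840.
z* for 99% confidence is 2.576, so the margin of error is 2.576 × 0.02840 = 0.07316.
Point estimate p̂₁ − p̂₂ = 0.5140 − 0.3600 = 0.1540.
0.1540 ± 0.07316 → (0.0808, 0.2272).

(0.0808, 0.2272)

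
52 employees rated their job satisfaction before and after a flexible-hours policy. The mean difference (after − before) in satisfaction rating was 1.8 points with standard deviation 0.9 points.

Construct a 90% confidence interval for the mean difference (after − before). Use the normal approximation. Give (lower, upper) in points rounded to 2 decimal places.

(1.59, 2.01)

Paired design: SE = s_d/√n = 0.9/√52 = 0.1248.
z* = 1.645; margin of error = 1.645 × 0.1248 = 0.2053.
1.8 ± 0.2053 → (1.59, 2.01).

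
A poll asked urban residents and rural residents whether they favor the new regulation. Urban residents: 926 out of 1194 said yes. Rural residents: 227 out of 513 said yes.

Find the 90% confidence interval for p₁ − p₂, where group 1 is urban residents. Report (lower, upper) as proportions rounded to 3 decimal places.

(0.292, 0.374)

Sample proportions: 926/1194 = 0.7755, 227/513 = 0.4425.
Each SE is √(p̂(1−p̂)/n): √(0.7755·0.2245/1194) = 0.01208 and √(0.4425·0.5575/513) = 0.02193.
SE(p̂₁ − p̂₂) = √(SE₁² + SE₂²) = √(0.0001459264 + 0.0004809249) = 0.02504, since the two samples are independent.
At 90% confidence z* = 1.645; margin = 1.645 × 0.02504 = 0.04119.
The difference is 0.7755 − 0.4425 = 0.3330, so the interval is 0.3330 ± 0.04119 = (0.292, 0.374).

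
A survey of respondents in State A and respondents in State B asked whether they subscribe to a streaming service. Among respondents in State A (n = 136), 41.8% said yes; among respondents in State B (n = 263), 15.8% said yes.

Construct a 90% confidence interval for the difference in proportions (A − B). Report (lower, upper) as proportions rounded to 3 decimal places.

(0.181, 0.339)

Each SE is √(p̂(1−p̂)/n): √(0.4180·0.5820/136) = 0.04229 and √(0.1580·0.8420/263) = 0.02249.
SE(p̂₁ − p̂₂) = √(SE₁² + SE₂²) = √(0.0017884441 + 0.0005058001) = 0.04790, since the two samples are independent.
At 90% confidence z* = 1.645; margin = 1.645 × 0.04790 = 0.07880.
The difference is 0.4180 − 0.1580 = 0.2600, so the interval is 0.2600 ± 0.07880 = (0.181, 0.339).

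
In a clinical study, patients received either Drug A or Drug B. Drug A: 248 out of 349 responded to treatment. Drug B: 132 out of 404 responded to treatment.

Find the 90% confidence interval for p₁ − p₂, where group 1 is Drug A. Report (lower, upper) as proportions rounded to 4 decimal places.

(0.3285, 0.4393)

First, p̂₁ = 248/349 = 0.7106; p̂₂ = 132/404 = 0.3267.
The two standard errors are √(0.7106×0.2894/349) = 0.02427 and √(0.3267×0.6733/404) = 0.02333.
Because the samples are independent, SE_diff = √(0.02427² + 0.02333²) = 0.03366.
Using z* = 1.645 for 90%, ME = 1.645 × 0.03366 = 0.05537.
p̂₁ − p̂₂ = 0.3839; interval 0.3839 ± 0.05537 gives (0.3285, 0.4393).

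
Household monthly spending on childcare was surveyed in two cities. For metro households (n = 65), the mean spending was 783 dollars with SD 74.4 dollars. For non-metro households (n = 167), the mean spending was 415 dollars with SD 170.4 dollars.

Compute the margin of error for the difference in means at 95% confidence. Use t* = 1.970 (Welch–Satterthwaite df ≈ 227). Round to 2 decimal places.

Per-group SEs: s₁/√n₁ = 74.4/√65 = 9.2282, s₂/√n₂ = 170.4/√167 = 13.1859.
Unpooled SE of the difference: √(85.15967524 + 173.86795881) = 16.0943.
Margin of error = t* · SE = 1.970 × 16.0943 = 31.7058.

31.71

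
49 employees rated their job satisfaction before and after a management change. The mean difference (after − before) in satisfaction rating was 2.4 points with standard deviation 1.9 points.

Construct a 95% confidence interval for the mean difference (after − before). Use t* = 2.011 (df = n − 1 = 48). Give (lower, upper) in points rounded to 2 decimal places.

Paired design: SE = s_d/√n = 1.9/√49 = 0.2714.
t* = 2.011; margin of error = 2.011 × 0.2714 = 0.5458.
2.4 ± 0.5458 → (1.85, 2.95).

(1.85, 2.95)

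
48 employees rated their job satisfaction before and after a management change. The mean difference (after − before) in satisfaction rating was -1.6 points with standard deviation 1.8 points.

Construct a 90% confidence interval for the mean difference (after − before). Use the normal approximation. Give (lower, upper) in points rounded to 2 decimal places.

Paired design: SE = s_d/√n = 1.8/√48 = 0.2598.
z* = 1.645; margin of error = 1.645 × 0.2598 = 0.4274.
-1.6 ± 0.4274 → (-2.03, -1.17).

(-2.03, -1.17)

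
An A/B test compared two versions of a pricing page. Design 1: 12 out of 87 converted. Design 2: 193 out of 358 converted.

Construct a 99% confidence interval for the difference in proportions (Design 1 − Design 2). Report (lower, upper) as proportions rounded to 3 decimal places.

(-0.518, -0.284)

p̂₁ = 12/87 = 0.1379 and p̂₂ = 193/358 = 0.5391.
SE₁ = √(p̂₁(1−p̂₁)/n₁) = √(0.1379·0.8621/87) = 0.03697; SE₂ = √(0.5391·0.4609/358) = 0.02634.
Independent samples: SE of the difference = √(SE₁² + SE₂²) = √(0.0013667809 + 0.0006937956) = 0.04539.
z* for 99% confidence is 2.576, so the margin of error is 2.576 × 0.04539 = 0.11692.
Point estimate p̂₁ − p̂₂ = 0.1379 − 0.5391 = -0.4012.
-0.4012 ± 0.11692 → (-0.518, -0.284).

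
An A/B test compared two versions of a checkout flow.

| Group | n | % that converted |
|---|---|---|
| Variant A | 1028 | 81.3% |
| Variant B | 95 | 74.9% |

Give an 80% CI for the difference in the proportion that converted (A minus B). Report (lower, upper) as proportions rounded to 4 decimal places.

Each SE is √(p̂(1−p̂)/n): √(0.8130·0.1870/1028) = 0.01216 and √(0.7490·0.2510/95) = 0.04449.
SE(p̂₁ − p̂₂) = √(SE₁² + SE₂²) = √(0.0001478656 + 0.0019793601) = 0.04612, since the two samples are independent.
At 80% confidence z* = 1.282; margin = 1.282 × 0.04612 = 0.05913.
The difference is 0.8130 − 0.7490 = 0.0640, so the interval is 0.0640 ± 0.05913 = (0.0049, 0.1231).

(0.0049, 0.1231)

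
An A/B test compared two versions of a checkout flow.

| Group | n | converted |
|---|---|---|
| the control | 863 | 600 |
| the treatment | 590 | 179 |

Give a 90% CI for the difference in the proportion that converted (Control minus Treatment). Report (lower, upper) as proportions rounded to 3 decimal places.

(0.351, 0.432)

Sample proportions: 600/863 = 0.6952, 179/590 = 0.3034.
Each SE is √(p̂(1−p̂)/n): √(0.6952·0.3048/863) = 0.01567 and √(0.3034·0.6966/590) = 0.01893.
SE(p̂₁ − p̂₂) = √(SE₁² + SE₂²) = √(0.0002455489 + 0.0003583449) = 0.02457, since the two samples are independent.
At 90% confidence z* = 1.645; margin = 1.645 × 0.02457 = 0.04042.
The difference is 0.6952 − 0.3034 = 0.3918, so the interval is 0.3918 ± 0.04042 = (0.351, 0.432).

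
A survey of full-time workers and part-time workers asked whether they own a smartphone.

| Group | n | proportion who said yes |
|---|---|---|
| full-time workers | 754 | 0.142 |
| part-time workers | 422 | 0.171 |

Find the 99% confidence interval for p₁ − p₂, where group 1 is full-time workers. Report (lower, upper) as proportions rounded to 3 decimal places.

The two standard errors are √(0.1420×0.8580/754) = 0.01271 and √(0.1710×0.8290/422) = 0.01833.
Because the samples are independent, SE_diff = √(0.01271² + 0.01833²) = 0.02231.
Using z* = 2.576 for 99%, ME = 2.576 × 0.02231 = 0.05747.
p̂₁ − p̂₂ = -0.0290; interval -0.0290 ± 0.05747 gives (-0.086, 0.028).

(-0.086, 0.028)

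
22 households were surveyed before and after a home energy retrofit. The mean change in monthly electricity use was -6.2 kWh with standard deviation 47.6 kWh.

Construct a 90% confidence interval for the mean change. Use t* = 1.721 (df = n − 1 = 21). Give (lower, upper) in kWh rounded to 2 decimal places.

(-23.67, 11.27)

Paired design: SE = s_d/√n = 47.6/√22 = 10.1484.
t* = 1.721; margin of error = 1.721 × 10.1484 = 17.4654.
-6.2 ± 17.4654 → (-23.67, 11.27).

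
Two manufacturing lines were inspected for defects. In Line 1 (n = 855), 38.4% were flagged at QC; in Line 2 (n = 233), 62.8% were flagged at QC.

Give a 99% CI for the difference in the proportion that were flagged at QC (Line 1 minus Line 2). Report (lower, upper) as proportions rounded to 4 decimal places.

(-0.3361, -0.1519)

The two standard errors are √(0.3840×0.6160/855) = 0.01663 and √(0.6280×0.3720/233) = 0.03166.
Because the samples are independent, SE_diff = √(0.01663² + 0.03166²) = 0.03576.
Using z* = 2.576 for 99%, ME = 2.576 × 0.03576 = 0.09212.
p̂₁ − p̂₂ = -0.2440; interval -0.2440 ± 0.09212 gives (-0.3361, -0.1519).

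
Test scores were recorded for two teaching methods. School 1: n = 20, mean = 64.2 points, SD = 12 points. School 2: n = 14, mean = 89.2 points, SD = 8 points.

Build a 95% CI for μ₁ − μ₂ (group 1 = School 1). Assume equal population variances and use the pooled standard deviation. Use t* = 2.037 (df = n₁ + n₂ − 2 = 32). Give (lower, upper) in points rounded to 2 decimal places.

Pooled variance s_p² = [19·12² + 13·8²] / (20+14−2) = 111.5000, so s_p = 10.5594.
SE_diff = s_p·√(1/n₁ + 1/n₂) = 10.5594·√(1/20 + 1/14) = 3.6796.
t* = 2.037; margin = 2.037 × 3.6796 = 7.4953.
Difference = 64.2 − 89.2 = -25.0000.
-25.0000 ± 7.4953 → (-32.50, -17.50).

(-32.50, -17.50)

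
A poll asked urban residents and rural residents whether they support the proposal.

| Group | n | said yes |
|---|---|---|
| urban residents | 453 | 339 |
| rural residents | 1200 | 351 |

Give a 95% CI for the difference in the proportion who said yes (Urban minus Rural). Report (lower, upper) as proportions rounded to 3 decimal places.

(0.408, 0.503)

First, p̂₁ = 339/453 = 0.7483; p̂₂ = 351/1200 = 0.2925.
The two standard errors are √(0.7483×0.2517/453) = 0.02039 and √(0.2925×0.7075/1200) = 0.01313.
Because the samples are independent, SE_diff = √(0.02039² + 0.01313²) = 0.02425.
Using z* = 1.960 for 95%, ME = 1.960 × 0.02425 = 0.04753.
p̂₁ − p̂₂ = 0.4558; interval 0.4558 ± 0.04753 gives (0.408, 0.503).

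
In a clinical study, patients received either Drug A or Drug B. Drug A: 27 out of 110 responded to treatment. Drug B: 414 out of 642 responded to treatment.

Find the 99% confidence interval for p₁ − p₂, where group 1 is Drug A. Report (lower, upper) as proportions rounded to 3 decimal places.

Sample proportions: 27/110 = 0.2455, 414/642 = 0.6449.
Each SE is √(p̂(1−p̂)/n): √(0.2455·0.7545/110) = 0.04104 and √(0.6449·0.3551/642) = 0.01889.
SE(p̂₁ − p̂₂) = √(SE₁² + SE₂²) = √(0.0016842816 + 0.0003568321) = 0.04518, since the two samples are independent.
At 99% confidence z* = 2.576; margin = 2.576 × 0.04518 = 0.11638.
The difference is 0.2455 − 0.6449 = -0.3994, so the interval is -0.3994 ± 0.11638 = (-0.516, -0.283).

(-0.516, -0.283)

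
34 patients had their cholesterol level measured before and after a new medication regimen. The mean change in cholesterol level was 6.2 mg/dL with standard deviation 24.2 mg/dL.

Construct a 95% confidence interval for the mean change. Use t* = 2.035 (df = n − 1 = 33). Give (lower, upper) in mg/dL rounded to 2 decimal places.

Paired design: SE = s_d/√n = 24.2/√34 = 4.1503.
t* = 2.035; margin of error = 2.035 × 4.1503 = 8.4459.
6.2 ± 8.4459 → (-2.25, 14.65).

(-2.25, 14.65)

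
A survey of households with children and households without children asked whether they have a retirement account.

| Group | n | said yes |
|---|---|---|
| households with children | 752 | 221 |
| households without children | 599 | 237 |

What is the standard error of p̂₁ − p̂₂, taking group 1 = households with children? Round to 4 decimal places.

Sample proportions: 221/752 = 0.2939, 237/599 = 0.3957.
Each SE is √(p̂(1−p̂)/n): √(0.2939·0.7061/752) = 0.01661 and √(0.3957·0.6043/599) = 0.01998.
SE(p̂₁ − p̂₂) = √(SE₁² + SE₂²) = √(0.0002758921 + 0.0003992004) = 0.02598, since the two samples are independent.

0.0260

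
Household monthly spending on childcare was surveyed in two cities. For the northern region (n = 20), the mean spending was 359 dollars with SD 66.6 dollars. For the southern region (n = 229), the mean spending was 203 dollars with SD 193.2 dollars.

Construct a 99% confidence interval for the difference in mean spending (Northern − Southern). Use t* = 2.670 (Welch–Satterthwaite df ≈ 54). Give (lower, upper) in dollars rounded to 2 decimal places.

Standard errors of each mean: 66.6/√20 = 14.8922 and 193.2/√229 = 12.7670.
SE(x̄₁ − x̄₂) = √(14.8922² + 12.7670²) = 19.6157 for independent samples with unequal variances.
With t* = 2.670, the margin is 2.670 × 19.6157 = 52.3739.
x̄₁ − x̄₂ = 359 − 203 = 156.0000; the interval is 156.0000 ± 52.3739 = (103.63, 208.37).

(103.63, 208.37)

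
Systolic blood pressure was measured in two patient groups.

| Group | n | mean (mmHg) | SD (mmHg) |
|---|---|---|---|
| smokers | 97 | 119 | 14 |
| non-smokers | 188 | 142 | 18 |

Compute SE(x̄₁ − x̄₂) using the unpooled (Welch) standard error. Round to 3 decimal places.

1.935

SE₁ = s₁/√n₁ = 14/√97 = 1.4215; SE₂ = 18/√188 = 1.3128.
Independent samples, unequal variances: SE_diff = √(SE₁² + SE₂²) = √(2.02066225 + 1.72344384) = 1.9350.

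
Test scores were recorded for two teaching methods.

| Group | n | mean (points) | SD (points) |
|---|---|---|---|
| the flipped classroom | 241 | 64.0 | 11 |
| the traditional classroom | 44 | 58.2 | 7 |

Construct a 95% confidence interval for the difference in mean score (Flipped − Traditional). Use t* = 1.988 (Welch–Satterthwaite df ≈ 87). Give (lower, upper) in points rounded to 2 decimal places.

SE₁ = s₁/√n₁ = 11/√241 = 0.7086; SE₂ = 7/√44 = 1.0553.
Independent samples, unequal variances: SE_diff = √(SE₁² + SE₂²) = √(0.50211396 + 1.11365809) = 1.2711.
t* = 1.988, so margin of error = 1.988 × 1.2711 = 2.5269.
Difference in means = 64.0 − 58.2 = 5.8000.
5.8000 ± 2.5269 → (3.27, 8.33).

(3.27, 8.33)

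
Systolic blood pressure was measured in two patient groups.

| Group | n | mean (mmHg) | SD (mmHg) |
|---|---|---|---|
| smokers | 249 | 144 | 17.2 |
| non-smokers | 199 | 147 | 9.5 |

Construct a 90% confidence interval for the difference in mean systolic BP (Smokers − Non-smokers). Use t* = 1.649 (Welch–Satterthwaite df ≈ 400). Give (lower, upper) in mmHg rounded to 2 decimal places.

(-5.11, -0.89)

Standard errors of each mean: 17.2/√249 = 1.0900 and 9.5/√199 = 0.6734.
SE(x̄₁ − x̄₂) = √(1.0900² + 0.6734²) = 1.2812 for independent samples with unequal variances.
With t* = 1.649, the margin is 1.649 × 1.2812 = 2.1127.
x̄₁ − x̄₂ = 144 − 147 = -3.0000; the interval is -3.0000 ± 2.1127 = (-5.11, -0.89).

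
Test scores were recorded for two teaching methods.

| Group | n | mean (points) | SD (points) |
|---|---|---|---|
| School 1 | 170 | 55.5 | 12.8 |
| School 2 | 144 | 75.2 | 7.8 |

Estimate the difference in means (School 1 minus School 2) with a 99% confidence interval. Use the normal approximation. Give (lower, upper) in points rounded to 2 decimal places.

Per-group SEs: s₁/√n₁ = 12.8/√170 = 0.9817, s₂/√n₂ = 7.8/√144 = 0.6500.
Unpooled SE of the difference: √(0.96373489 + 0.4225) = 1.1774.
Margin of error = z* · SE = 2.576 × 1.1774 = 3.0330.
x̄₁ − x̄₂ = 55.5 − 75.2 = -19.7000.
CI: -19.7000 ± 3.0330 = (-22.73, -16.67).

(-22.73, -16.67)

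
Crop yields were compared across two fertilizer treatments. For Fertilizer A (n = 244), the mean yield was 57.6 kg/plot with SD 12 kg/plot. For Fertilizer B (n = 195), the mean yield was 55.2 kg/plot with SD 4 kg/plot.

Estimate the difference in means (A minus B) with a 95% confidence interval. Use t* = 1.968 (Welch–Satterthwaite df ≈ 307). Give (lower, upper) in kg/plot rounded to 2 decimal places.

(0.79, 4.01)

Standard errors of each mean: 12/√244 = 0.7682 and 4/√195 = 0.2864.
SE(x̄₁ − x̄₂) = √(0.7682² + 0.2864²) = 0.8199 for independent samples with unequal variances.
With t* = 1.968, the margin is 1.968 × 0.8199 = 1.6136.
x̄₁ − x̄₂ = 57.6 − 55.2 = 2.4000; the interval is 2.4000 ± 1.6136 = (0.79, 4.01).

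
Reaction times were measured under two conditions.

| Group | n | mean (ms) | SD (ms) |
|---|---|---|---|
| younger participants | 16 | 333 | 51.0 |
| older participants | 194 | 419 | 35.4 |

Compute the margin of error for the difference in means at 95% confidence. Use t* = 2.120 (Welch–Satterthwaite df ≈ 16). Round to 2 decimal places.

Standard errors of each mean: 51.0/√16 = 12.7500 and 35.4/√194 = 2.5416.
SE(x̄₁ − x̄₂) = √(12.7500² + 2.5416²) = 13.0009 for independent samples with unequal variances.
With t* = 2.120, the margin is 2.120 × 13.0009 = 27.5619.

27.56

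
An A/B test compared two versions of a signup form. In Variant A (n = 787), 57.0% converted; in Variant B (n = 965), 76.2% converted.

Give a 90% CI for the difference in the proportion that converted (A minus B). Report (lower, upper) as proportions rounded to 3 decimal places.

The two standard errors are √(0.5700×0.4300/787) = 0.01765 and √(0.7620×0.2380/965) = 0.01371.
Because the samples are independent, SE_diff = √(0.01765² + 0.01371²) = 0.02235.
Using z* = 1.645 for 90%, ME = 1.645 × 0.02235 = 0.03677.
p̂₁ − p̂₂ = -0.1920; interval -0.1920 ± 0.03677 gives (-0.229, -0.155).

(-0.229, -0.155)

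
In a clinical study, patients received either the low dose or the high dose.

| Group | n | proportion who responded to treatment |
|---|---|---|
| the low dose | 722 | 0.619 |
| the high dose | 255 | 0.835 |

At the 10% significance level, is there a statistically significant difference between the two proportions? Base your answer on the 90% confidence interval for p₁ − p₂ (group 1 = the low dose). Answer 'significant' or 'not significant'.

The two standard errors are √(0.6190×0.3810/722) = 0.01807 and √(0.8350×0.1650/255) = 0.02324.
Because the samples are independent, SE_diff = √(0.01807² + 0.02324²) = 0.02944.
Using z* = 1.645 for 90%, ME = 1.645 × 0.02944 = 0.04843.
p̂₁ − p̂₂ = -0.2160; interval -0.2160 ± 0.04843 gives (-0.26443, -0.16757).
The interval (-0.26443, -0.16757) does not contain 0, so the difference is significant.

significant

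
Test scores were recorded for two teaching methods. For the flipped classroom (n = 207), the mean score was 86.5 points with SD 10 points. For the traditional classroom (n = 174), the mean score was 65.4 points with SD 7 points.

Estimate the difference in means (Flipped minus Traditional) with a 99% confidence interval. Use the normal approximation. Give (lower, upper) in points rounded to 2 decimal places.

(18.85, 23.35)

SE₁ = s₁/√n₁ = 10/√207 = 0.6950; SE₂ = 7/√174 = 0.5307.
Independent samples, unequal variances: SE_diff = √(SE₁² + SE₂²) = √(0.483025 + 0.28164249) = 0.8745.
z* = 2.576, so margin of error = 2.576 × 0.8745 = 2.2527.
Difference in means = 86.5 − 65.4 = 21.1000.
21.1000 ± 2.2527 → (18.85, 23.35).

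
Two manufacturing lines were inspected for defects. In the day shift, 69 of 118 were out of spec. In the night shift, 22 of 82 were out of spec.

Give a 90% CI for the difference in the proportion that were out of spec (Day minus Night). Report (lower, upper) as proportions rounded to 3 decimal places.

First, p̂₁ = 69/118 = 0.5847; p̂₂ = 22/82 = 0.2683.
The two standard errors are √(0.5847×0.4153/118) = 0.04536 and √(0.2683×0.7317/82) = 0.04893.
Because the samples are independent, SE_diff = √(0.04536² + 0.04893²) = 0.06672.
Using z* = 1.645 for 90%, ME = 1.645 × 0.06672 = 0.10975.
p̂₁ − p̂₂ = 0.3164; interval 0.3164 ± 0.10975 gives (0.207, 0.426).

(0.207, 0.426)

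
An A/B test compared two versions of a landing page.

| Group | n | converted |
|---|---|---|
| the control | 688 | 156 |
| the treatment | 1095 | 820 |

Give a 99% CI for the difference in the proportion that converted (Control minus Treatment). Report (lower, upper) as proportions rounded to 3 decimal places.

First, p̂₁ = 156/688 = 0.2267; p̂₂ = 820/1095 = 0.7489.
The two standard errors are √(0.2267×0.7733/688) = 0.01596 and √(0.7489×0.2511/1095) = 0.01310.
Because the samples are independent, SE_diff = √(0.01596² + 0.01310²) = 0.02065.
Using z* = 2.576 for 99%, ME = 2.576 × 0.02065 = 0.05319.
p̂₁ − p̂₂ = -0.5222; interval -0.5222 ± 0.05319 gives (-0.575, -0.469).

(-0.575, -0.469)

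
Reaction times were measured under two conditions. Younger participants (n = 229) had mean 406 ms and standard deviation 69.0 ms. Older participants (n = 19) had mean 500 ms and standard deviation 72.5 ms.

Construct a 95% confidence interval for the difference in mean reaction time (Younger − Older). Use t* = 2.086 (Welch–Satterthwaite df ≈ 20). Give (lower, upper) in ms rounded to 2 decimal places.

SE₁ = s₁/√n₁ = 69.0/√229 = 4.5596; SE₂ = 72.5/√19 = 16.6326.
Independent samples, unequal variances: SE_diff = √(SE₁² + SE₂²) = √(20.78995216 + 276.64338276) = 17.2463.
t* = 2.086, so margin of error = 2.086 × 17.2463 = 35.9758.
Difference in means = 406 − 500 = -94.0000.
-94.0000 ± 35.9758 → (-129.98, -58.02).

(-129.98, -58.02)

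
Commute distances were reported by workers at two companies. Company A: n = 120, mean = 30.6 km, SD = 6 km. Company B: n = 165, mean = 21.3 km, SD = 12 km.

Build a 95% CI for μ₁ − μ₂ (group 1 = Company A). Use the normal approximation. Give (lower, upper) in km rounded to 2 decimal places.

Standard errors of each mean: 6/√120 = 0.5477 and 12/√165 = 0.9342.
SE(x̄₁ − x̄₂) = √(0.5477² + 0.9342²) = 1.0829 for independent samples with unequal variances.
With z* = 1.960, the margin is 1.960 × 1.0829 = 2.1225.
x̄₁ − x̄₂ = 30.6 − 21.3 = 9.3000; the interval is 9.3000 ± 2.1225 = (7.18, 11.42).

(7.18, 11.42)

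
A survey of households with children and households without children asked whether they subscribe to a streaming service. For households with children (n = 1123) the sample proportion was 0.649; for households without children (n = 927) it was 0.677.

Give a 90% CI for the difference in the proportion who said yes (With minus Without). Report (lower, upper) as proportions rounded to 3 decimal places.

The two standard errors are √(0.6490×0.3510/1123) = 0.01424 and √(0.6770×0.3230/927) = 0.01536.
Because the samples are independent, SE_diff = √(0.01424² + 0.01536²) = 0.02095.
Using z* = 1.645 for 90%, ME = 1.645 × 0.02095 = 0.03446.
p̂₁ − p̂₂ = -0.0280; interval -0.0280 ± 0.03446 gives (-0.062, 0.006).

(-0.062, 0.006)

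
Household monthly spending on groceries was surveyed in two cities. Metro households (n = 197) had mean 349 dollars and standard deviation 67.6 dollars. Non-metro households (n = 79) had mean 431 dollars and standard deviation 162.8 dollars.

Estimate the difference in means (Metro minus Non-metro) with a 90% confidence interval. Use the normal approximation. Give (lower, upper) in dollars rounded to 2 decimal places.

(-113.15, -50.85)

Per-group SEs: s₁/√n₁ = 67.6/√197 = 4.8163, s₂/√n₂ = 162.8/√79 = 18.3164.
Unpooled SE of the difference: √(23.19674569 + 335.49050896) = 18.9390.
Margin of error = z* · SE = 1.645 × 18.9390 = 31.1547.
x̄₁ − x̄₂ = 349 − 431 = -82.0000.
CI: -82.0000 ± 31.1547 = (-113.15, -50.85).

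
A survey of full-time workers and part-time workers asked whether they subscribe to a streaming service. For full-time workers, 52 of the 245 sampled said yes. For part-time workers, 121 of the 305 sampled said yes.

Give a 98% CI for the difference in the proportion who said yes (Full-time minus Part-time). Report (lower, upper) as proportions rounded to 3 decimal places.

(-0.274, -0.095)

First, p̂₁ = 52/245 = 0.2122; p̂₂ = 121/305 = 0.3967.
The two standard errors are √(0.2122×0.7878/245) = 0.02612 and √(0.3967×0.6033/305) = 0.02801.
Because the samples are independent, SE_diff = √(0.02612² + 0.02801²) = 0.03830.
Using z* = 2.326 for 98%, ME = 2.326 × 0.03830 = 0.08909.
p̂₁ − p̂₂ = -0.1845; interval -0.1845 ± 0.08909 gives (-0.274, -0.095).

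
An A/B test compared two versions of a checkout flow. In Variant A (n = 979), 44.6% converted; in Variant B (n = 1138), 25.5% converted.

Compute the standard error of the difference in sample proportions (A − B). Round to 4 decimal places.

0.0205

SE₁ = √(p̂₁(1−p̂₁)/n₁) = √(0.4460·0.5540/979) = 0.01589; SE₂ = √(0.2550·0.7450/1138) = 0.01292.
Independent samples: SE of the difference = √(SE₁² + SE₂²) = √(0.0002524921 + 0.0001669264) = 0.02048.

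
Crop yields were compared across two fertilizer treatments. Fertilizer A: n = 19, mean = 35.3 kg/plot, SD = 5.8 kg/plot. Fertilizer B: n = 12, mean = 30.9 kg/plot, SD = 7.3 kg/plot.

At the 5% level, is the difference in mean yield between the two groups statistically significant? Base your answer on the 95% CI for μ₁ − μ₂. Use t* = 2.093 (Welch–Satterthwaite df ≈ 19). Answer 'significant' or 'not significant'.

not significant

Per-group SEs: s₁/√n₁ = 5.8/√19 = 1.3306, s₂/√n₂ = 7.3/√12 = 2.1073.
Unpooled SE of the difference: √(1.77049636 + 4.44071329) = 2.4922.
Margin of error = t* · SE = 2.093 × 2.4922 = 5.2162.
x̄₁ − x̄₂ = 35.3 − 30.9 = 4.4000.
CI: 4.4000 ± 5.2162 = (-0.8162, 9.6162).
The interval (-0.8162, 9.6162) contains 0, so the difference is not significant.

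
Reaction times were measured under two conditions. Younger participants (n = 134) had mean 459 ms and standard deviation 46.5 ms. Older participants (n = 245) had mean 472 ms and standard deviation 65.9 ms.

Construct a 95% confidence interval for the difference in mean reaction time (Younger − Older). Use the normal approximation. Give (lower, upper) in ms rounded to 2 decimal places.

(-24.41, -1.59)

Per-group SEs: s₁/√n₁ = 46.5/√134 = 4.0170, s₂/√n₂ = 65.9/√245 = 4.2102.
Unpooled SE of the difference: √(16.136289 + 17.72578404) = 5.8191.
Margin of error = z* · SE = 1.960 × 5.8191 = 11.4054.
x̄₁ − x̄₂ = 459 − 472 = -13.0000.
CI: -13.0000 ± 11.4054 = (-24.41, -1.59).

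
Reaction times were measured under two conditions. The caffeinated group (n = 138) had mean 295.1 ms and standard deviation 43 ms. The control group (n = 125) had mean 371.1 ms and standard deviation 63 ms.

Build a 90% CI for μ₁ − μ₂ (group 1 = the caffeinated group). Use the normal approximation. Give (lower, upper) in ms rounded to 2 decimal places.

(-87.05, -64.95)

Per-group SEs: s₁/√n₁ = 43/√138 = 3.6604, s₂/√n₂ = 63/√125 = 5.6349.
Unpooled SE of the difference: √(13.39852816 + 31.75209801) = 6.7194.
Margin of error = z* · SE = 1.645 × 6.7194 = 11.0534.
x̄₁ − x̄₂ = 295.1 − 371.1 = -76.0000.
CI: -76.0000 ± 11.0534 = (-87.05, -64.95).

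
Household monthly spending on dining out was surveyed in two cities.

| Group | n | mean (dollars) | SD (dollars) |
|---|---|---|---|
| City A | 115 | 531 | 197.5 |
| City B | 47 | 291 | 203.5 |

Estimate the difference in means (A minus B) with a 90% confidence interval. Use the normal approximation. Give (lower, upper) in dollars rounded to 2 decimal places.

(182.54, 297.46)

Per-group SEs: s₁/√n₁ = 197.5/√115 = 18.4170, s₂/√n₂ = 203.5/√47 = 29.6835.
Unpooled SE of the difference: √(339.185889 + 881.11017225) = 34.9327.
Margin of error = z* · SE = 1.645 × 34.9327 = 57.4643.
x̄₁ − x̄₂ = 531 − 291 = 240.0000.
CI: 240.0000 ± 57.4643 = (182.54, 297.46).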